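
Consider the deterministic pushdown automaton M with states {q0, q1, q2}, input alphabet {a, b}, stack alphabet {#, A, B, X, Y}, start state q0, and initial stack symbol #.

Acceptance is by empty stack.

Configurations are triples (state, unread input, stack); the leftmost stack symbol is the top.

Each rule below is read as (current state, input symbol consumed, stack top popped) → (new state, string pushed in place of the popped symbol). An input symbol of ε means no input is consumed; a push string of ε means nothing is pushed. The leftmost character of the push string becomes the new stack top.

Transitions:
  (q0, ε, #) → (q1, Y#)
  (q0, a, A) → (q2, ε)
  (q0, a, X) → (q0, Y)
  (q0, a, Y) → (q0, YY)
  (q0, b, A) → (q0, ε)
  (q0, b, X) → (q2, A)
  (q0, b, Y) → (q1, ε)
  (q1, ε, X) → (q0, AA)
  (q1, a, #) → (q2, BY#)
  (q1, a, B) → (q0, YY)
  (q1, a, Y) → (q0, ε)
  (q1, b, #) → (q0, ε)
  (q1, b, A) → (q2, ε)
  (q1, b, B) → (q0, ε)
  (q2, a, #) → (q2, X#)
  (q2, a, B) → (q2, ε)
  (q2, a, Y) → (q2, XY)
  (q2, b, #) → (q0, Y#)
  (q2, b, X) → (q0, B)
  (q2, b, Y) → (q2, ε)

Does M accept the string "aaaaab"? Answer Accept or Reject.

Reject

(q0, aaaaab, #)
  ε-move, top #: go to q1, push Y# → (q1, aaaaab, Y#)
  read a, top Y: go to q0, push ε → (q0, aaaab, #)
  ε-move, top #: go to q1, push Y# → (q1, aaaab, Y#)
  read a, top Y: go to q0, push ε → (q0, aaab, #)
  ε-move, top #: go to q1, push Y# → (q1, aaab, Y#)
  read a, top Y: go to q0, push ε → (q0, aab, #)
  ε-move, top #: go to q1, push Y# → (q1, aab, Y#)
  read a, top Y: go to q0, push ε → (q0, ab, #)
  ε-move, top #: go to q1, push Y# → (q1, ab, Y#)
  read a, top Y: go to q0, push ε → (q0, b, #)
  ε-move, top #: go to q1, push Y# → (q1, b, Y#)
No transition applies at (q1, b, Y#); input not fully consumed.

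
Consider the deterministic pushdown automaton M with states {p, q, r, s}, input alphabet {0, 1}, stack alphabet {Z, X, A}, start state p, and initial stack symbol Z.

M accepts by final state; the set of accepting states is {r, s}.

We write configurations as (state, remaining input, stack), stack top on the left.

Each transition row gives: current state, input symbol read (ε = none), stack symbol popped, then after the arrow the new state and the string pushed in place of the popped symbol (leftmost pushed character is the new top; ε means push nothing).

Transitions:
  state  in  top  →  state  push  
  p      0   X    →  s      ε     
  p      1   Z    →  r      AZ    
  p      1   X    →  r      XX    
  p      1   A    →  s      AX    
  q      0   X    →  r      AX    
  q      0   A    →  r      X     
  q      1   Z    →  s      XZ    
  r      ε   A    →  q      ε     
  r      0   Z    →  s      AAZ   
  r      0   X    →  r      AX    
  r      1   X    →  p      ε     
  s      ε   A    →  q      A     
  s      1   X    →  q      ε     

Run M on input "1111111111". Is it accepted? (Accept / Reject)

Accept

(p, 1111111111, Z)
  read 1, top Z: go to r, push AZ → (r, 111111111, AZ)
  ε-move, top A: go to q, push ε → (q, 111111111, Z)
  read 1, top Z: go to s, push XZ → (s, 11111111, XZ)
  read 1, top X: go to q, push ε → (q, 1111111, Z)
  read 1, top Z: go to s, push XZ → (s, 111111, XZ)
  read 1, top X: go to q, push ε → (q, 11111, Z)
  read 1, top Z: go to s, push XZ → (s, 1111, XZ)
  read 1, top X: go to q, push ε → (q, 111, Z)
  read 1, top Z: go to s, push XZ → (s, 11, XZ)
  read 1, top X: go to q, push ε → (q, 1, Z)
  read 1, top Z: go to s, push XZ → (s, ε, XZ)
All input consumed; state s ∈ F.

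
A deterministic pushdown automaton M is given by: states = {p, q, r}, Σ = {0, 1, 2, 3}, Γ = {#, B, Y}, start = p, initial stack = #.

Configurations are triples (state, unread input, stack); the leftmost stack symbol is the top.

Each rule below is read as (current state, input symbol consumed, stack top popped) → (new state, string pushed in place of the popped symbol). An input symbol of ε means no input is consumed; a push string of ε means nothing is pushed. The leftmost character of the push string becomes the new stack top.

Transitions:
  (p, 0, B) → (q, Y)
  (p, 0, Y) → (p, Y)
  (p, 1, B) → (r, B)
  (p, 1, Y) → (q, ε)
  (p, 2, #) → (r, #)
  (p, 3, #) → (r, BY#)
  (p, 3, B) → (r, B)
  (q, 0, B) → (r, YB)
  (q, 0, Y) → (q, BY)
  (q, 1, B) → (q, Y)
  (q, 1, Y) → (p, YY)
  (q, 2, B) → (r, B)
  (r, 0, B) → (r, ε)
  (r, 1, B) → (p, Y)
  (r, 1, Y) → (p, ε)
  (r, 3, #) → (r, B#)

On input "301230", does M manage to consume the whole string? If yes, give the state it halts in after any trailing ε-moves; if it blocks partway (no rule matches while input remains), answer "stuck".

(p, 301230, #) ⊢ (r, 01230, BY#) ⊢ (r, 1230, Y#) ⊢ (p, 230, #) ⊢ (r, 30, #) ⊢ (r, 0, B#) ⊢ (r, ε, #)
All input consumed; M is in state r.

r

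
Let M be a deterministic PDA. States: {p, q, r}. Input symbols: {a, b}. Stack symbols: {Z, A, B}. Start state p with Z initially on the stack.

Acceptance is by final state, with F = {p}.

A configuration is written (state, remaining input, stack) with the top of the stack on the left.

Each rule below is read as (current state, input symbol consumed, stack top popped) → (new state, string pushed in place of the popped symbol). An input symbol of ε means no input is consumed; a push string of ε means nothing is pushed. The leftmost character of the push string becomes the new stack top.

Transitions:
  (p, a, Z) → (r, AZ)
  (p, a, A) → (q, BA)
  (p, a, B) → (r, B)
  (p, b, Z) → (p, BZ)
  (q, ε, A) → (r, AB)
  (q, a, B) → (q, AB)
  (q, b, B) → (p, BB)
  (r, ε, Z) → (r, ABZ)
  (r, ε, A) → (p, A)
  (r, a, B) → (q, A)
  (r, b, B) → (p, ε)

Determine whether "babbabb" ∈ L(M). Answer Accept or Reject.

(p, babbabb, Z)
  read b, top Z: go to p, push BZ → (p, abbabb, BZ)
  read a, top B: go to r, push B → (r, bbabb, BZ)
  read b, top B: go to p, push ε → (p, babb, Z)
  read b, top Z: go to p, push BZ → (p, abb, BZ)
  read a, top B: go to r, push B → (r, bb, BZ)
  read b, top B: go to p, push ε → (p, b, Z)
  read b, top Z: go to p, push BZ → (p, ε, BZ)
All input consumed; state p ∈ F.

Accept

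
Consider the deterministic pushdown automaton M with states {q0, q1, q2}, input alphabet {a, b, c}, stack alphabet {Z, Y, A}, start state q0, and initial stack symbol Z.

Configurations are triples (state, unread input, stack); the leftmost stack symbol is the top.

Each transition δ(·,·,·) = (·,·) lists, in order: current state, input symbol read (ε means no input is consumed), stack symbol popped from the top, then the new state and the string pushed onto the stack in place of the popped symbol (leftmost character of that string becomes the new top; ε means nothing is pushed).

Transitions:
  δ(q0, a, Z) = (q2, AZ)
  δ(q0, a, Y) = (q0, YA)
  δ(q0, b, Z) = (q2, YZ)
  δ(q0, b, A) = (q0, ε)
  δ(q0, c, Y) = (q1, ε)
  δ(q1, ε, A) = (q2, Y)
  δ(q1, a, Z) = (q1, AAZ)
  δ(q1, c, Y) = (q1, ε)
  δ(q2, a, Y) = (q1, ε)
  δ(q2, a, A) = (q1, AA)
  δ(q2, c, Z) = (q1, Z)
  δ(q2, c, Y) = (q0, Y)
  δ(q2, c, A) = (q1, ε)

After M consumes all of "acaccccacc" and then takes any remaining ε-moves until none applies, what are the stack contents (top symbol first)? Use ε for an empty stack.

YZ

(q0, acaccccacc, Z)
  read a, top Z: go to q2, push AZ → (q2, caccccacc, AZ)
  read c, top A: go to q1, push ε → (q1, accccacc, Z)
  read a, top Z: go to q1, push AAZ → (q1, ccccacc, AAZ)
  ε-move, top A: go to q2, push Y → (q2, ccccacc, YAZ)
  read c, top Y: go to q0, push Y → (q0, cccacc, YAZ)
  read c, top Y: go to q1, push ε → (q1, ccacc, AZ)
  ε-move, top A: go to q2, push Y → (q2, ccacc, YZ)
  read c, top Y: go to q0, push Y → (q0, cacc, YZ)
  read c, top Y: go to q1, push ε → (q1, acc, Z)
  read a, top Z: go to q1, push AAZ → (q1, cc, AAZ)
  ε-move, top A: go to q2, push Y → (q2, cc, YAZ)
  read c, top Y: go to q0, push Y → (q0, c, YAZ)
  read c, top Y: go to q1, push ε → (q1, ε, AZ)
  ε-move, top A: go to q2, push Y → (q2, ε, YZ)
All input consumed in state q2 with stack YZ.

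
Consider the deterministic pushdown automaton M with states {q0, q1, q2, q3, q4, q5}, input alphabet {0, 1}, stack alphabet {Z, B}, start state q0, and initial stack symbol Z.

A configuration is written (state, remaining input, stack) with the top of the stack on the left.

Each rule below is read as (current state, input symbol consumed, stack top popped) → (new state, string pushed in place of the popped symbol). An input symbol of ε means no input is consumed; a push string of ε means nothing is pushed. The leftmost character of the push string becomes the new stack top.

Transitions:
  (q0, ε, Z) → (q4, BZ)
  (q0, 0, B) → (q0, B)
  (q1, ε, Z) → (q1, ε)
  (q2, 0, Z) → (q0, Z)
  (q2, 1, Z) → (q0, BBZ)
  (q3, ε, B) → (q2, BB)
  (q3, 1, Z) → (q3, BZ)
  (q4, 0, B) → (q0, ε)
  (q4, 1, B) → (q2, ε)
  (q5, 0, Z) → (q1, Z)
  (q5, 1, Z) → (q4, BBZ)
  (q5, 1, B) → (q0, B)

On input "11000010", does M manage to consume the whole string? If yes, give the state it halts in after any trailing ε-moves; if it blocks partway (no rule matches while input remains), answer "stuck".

stuck

(q0, 11000010, Z) ⊢ (q4, 11000010, BZ) ⊢ (q2, 1000010, Z) ⊢ (q0, 000010, BBZ) ⊢ (q0, 00010, BBZ) ⊢ (q0, 0010, BBZ) ⊢ (q0, 010, BBZ) ⊢ (q0, 10, BBZ)
No transition for (q0, 1, top B); M blocks with input 10 remaining.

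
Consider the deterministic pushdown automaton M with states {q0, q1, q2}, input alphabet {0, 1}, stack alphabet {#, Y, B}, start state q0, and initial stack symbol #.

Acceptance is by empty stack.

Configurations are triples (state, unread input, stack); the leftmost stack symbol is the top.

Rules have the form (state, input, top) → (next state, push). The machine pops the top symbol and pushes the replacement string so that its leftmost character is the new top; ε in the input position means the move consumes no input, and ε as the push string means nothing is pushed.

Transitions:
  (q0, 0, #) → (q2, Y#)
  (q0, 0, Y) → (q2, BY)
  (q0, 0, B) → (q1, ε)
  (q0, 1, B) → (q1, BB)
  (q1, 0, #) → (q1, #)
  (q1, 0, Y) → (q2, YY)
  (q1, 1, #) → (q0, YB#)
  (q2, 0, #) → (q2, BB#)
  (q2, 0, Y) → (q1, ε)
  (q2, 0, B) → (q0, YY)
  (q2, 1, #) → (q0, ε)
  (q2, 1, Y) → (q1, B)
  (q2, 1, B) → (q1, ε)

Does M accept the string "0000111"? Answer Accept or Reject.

(q0, 0000111, #)
  read 0, top #: go to q2, push Y# → (q2, 000111, Y#)
  read 0, top Y: go to q1, push ε → (q1, 00111, #)
  read 0, top #: go to q1, push # → (q1, 0111, #)
  read 0, top #: go to q1, push # → (q1, 111, #)
  read 1, top #: go to q0, push YB# → (q0, 11, YB#)
No transition applies at (q0, 11, YB#); input not fully consumed.

Reject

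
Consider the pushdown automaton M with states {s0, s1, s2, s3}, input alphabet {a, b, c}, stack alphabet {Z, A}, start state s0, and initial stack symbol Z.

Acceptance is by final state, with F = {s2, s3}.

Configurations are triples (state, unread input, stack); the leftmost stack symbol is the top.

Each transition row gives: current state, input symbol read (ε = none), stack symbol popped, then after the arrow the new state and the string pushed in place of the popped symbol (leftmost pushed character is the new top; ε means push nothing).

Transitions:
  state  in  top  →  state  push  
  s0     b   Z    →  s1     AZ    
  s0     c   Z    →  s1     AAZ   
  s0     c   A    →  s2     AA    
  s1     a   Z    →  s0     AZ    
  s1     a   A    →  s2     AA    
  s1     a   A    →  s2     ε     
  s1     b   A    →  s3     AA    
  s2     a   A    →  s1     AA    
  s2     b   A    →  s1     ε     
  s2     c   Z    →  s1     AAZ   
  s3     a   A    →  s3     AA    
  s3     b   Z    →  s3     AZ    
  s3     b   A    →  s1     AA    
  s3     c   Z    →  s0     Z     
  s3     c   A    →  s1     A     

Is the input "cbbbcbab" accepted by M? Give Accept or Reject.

Reject

No computation consumes all input and reaches a final state.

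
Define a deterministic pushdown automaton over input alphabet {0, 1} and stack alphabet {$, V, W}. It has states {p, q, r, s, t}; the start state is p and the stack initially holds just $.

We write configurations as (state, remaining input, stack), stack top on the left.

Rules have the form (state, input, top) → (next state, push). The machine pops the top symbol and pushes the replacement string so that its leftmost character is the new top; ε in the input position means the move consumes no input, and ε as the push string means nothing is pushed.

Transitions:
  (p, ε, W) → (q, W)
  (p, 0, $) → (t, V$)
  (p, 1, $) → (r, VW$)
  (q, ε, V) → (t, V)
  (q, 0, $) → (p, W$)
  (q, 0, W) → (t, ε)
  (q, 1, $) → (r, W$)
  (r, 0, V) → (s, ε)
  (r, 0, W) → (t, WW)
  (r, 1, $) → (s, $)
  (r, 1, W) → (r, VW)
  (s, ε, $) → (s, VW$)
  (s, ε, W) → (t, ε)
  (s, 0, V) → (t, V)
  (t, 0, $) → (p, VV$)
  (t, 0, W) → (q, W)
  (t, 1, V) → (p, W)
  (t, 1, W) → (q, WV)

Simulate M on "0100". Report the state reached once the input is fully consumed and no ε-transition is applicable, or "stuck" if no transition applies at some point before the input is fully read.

p

(p, 0100, $) ⊢ (t, 100, V$) ⊢ (p, 00, W$) ⊢ (q, 00, W$) ⊢ (t, 0, $) ⊢ (p, ε, VV$)
All input consumed; M is in state p.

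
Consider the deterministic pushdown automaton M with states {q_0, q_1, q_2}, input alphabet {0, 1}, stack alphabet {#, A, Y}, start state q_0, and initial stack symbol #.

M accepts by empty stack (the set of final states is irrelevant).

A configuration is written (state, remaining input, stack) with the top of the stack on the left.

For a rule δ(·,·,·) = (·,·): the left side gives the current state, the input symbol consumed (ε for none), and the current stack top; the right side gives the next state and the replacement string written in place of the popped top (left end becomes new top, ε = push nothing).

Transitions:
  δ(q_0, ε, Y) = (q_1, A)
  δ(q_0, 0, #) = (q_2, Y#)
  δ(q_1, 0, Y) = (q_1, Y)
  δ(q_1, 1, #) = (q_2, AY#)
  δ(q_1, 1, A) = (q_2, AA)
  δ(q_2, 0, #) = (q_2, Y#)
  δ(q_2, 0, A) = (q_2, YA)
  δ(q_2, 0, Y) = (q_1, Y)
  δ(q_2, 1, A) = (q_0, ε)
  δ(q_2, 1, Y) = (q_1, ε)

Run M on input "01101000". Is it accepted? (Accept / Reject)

(q_0, 01101000, #) ⊢ (q_2, 1101000, Y#) ⊢ (q_1, 101000, #) ⊢ (q_2, 01000, AY#) ⊢ (q_2, 1000, YAY#) ⊢ (q_1, 000, AY#)
No transition applies at (q_1, 000, AY#); input not fully consumed.

Reject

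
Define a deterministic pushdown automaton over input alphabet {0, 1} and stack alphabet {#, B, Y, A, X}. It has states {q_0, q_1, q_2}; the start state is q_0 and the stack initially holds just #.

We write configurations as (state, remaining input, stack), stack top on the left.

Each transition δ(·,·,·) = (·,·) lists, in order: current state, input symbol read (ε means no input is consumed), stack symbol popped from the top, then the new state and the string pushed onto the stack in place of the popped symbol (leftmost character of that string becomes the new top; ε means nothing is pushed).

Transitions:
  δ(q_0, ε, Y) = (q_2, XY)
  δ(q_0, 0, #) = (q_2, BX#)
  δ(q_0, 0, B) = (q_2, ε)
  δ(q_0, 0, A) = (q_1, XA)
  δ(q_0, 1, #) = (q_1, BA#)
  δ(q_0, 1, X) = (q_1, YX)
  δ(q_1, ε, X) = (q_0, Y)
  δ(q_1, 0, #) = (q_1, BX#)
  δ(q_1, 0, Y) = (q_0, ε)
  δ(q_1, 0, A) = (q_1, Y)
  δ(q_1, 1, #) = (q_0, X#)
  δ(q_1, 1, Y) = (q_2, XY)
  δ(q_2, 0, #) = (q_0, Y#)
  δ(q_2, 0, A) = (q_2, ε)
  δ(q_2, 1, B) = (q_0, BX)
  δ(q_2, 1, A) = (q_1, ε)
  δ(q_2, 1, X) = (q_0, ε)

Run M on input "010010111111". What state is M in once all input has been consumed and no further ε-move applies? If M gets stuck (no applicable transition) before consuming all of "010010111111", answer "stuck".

(q_0, 010010111111, #)
  read 0, top #: go to q_2, push BX# → (q_2, 10010111111, BX#)
  read 1, top B: go to q_0, push BX → (q_0, 0010111111, BXX#)
  read 0, top B: go to q_2, push ε → (q_2, 010111111, XX#)
No transition for (q_2, 0, top X); M blocks with input 010111111 remaining.

stuck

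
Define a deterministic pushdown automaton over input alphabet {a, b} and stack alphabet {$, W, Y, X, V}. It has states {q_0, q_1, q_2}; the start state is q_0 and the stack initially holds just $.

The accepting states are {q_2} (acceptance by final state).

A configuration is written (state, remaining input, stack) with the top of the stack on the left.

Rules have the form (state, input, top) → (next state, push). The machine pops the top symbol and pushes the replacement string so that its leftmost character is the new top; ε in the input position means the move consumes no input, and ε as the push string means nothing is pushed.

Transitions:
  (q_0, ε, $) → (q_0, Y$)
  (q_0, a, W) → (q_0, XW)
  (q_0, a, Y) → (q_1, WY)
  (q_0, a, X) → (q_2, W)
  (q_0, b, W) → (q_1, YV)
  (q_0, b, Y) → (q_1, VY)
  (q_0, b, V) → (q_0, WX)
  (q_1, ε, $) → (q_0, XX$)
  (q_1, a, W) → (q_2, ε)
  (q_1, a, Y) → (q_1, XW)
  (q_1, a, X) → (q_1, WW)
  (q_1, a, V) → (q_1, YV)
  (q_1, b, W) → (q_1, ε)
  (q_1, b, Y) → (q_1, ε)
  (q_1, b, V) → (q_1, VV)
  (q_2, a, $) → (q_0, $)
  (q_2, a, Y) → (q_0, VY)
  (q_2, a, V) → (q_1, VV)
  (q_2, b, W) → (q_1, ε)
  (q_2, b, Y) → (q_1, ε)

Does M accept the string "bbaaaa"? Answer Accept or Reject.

Accept

(q_0, bbaaaa, $)
  ε-move, top $: go to q_0, push Y$ → (q_0, bbaaaa, Y$)
  read b, top Y: go to q_1, push VY → (q_1, baaaa, VY$)
  read b, top V: go to q_1, push VV → (q_1, aaaa, VVY$)
  read a, top V: go to q_1, push YV → (q_1, aaa, YVVY$)
  read a, top Y: go to q_1, push XW → (q_1, aa, XWVVY$)
  read a, top X: go to q_1, push WW → (q_1, a, WWWVVY$)
  read a, top W: go to q_2, push ε → (q_2, ε, WWVVY$)
All input consumed; state q_2 ∈ F.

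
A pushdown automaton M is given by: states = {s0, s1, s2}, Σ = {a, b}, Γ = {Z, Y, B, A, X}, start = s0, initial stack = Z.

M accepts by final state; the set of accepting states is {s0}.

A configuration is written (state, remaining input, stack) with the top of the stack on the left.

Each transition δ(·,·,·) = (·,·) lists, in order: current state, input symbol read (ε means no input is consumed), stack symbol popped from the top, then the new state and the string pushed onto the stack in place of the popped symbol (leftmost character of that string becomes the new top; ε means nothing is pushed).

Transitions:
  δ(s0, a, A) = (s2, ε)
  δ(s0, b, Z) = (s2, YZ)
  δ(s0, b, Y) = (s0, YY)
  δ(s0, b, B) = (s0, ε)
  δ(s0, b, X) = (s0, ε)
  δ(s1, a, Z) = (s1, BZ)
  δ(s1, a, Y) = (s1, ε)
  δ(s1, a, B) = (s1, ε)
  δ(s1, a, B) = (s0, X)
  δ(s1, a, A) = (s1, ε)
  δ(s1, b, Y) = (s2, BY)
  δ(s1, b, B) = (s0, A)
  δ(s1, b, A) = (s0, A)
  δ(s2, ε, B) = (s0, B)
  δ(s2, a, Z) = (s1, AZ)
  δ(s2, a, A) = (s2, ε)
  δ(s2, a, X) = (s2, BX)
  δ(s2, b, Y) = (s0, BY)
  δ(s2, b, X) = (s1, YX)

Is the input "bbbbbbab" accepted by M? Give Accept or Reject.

No computation consumes all input and reaches a final state.

Reject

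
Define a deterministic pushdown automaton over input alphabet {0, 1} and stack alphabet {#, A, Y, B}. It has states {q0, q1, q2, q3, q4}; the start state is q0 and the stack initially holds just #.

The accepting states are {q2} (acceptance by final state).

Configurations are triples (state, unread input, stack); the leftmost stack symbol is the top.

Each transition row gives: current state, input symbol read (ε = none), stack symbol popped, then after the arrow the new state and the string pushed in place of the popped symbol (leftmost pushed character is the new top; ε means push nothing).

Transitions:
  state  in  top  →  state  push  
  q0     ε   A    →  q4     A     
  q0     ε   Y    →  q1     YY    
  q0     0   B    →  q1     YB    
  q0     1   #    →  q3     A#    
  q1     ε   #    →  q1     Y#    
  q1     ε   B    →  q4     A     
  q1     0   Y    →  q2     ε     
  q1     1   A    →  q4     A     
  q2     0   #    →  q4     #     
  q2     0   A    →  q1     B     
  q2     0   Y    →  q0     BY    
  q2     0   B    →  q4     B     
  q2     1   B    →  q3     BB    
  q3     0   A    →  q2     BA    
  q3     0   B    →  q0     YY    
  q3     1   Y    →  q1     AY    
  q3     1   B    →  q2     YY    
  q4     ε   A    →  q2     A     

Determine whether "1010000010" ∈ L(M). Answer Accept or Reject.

(q0, 1010000010, #)
  read 1, top #: go to q3, push A# → (q3, 010000010, A#)
  read 0, top A: go to q2, push BA → (q2, 10000010, BA#)
  read 1, top B: go to q3, push BB → (q3, 0000010, BBA#)
  read 0, top B: go to q0, push YY → (q0, 000010, YYBA#)
  ε-move, top Y: go to q1, push YY → (q1, 000010, YYYBA#)
  read 0, top Y: go to q2, push ε → (q2, 00010, YYBA#)
  read 0, top Y: go to q0, push BY → (q0, 0010, BYYBA#)
  read 0, top B: go to q1, push YB → (q1, 010, YBYYBA#)
  read 0, top Y: go to q2, push ε → (q2, 10, BYYBA#)
  read 1, top B: go to q3, push BB → (q3, 0, BBYYBA#)
  read 0, top B: go to q0, push YY → (q0, ε, YYBYYBA#)
  ε-move, top Y: go to q1, push YY → (q1, ε, YYYBYYBA#)
All input consumed; state q1 ∉ F and no further ε-move applies.

Reject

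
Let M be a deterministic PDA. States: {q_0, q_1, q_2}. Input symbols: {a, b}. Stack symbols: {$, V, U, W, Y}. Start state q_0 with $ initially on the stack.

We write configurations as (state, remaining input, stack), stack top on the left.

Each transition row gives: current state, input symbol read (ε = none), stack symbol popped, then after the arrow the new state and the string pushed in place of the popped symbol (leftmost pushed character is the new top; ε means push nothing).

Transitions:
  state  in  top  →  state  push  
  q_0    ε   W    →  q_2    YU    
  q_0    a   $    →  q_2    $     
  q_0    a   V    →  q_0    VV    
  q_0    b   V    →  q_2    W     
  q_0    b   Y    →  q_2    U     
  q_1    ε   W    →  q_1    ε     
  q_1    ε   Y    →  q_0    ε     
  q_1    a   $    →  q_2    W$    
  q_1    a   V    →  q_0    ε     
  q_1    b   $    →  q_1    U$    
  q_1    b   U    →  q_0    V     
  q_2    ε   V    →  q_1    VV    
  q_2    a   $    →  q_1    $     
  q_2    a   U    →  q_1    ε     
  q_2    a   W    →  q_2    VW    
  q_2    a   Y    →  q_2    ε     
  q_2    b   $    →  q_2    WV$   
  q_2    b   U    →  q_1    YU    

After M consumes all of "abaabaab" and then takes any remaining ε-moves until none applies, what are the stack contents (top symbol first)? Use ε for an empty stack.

WWWV$

(q_0, abaabaab, $)
  read a, top $: go to q_2, push $ → (q_2, baabaab, $)
  read b, top $: go to q_2, push WV$ → (q_2, aabaab, WV$)
  read a, top W: go to q_2, push VW → (q_2, abaab, VWV$)
  ε-move, top V: go to q_1, push VV → (q_1, abaab, VVWV$)
  read a, top V: go to q_0, push ε → (q_0, baab, VWV$)
  read b, top V: go to q_2, push W → (q_2, aab, WWV$)
  read a, top W: go to q_2, push VW → (q_2, ab, VWWV$)
  ε-move, top V: go to q_1, push VV → (q_1, ab, VVWWV$)
  read a, top V: go to q_0, push ε → (q_0, b, VWWV$)
  read b, top V: go to q_2, push W → (q_2, ε, WWWV$)
All input consumed in state q_2 with stack WWWV$.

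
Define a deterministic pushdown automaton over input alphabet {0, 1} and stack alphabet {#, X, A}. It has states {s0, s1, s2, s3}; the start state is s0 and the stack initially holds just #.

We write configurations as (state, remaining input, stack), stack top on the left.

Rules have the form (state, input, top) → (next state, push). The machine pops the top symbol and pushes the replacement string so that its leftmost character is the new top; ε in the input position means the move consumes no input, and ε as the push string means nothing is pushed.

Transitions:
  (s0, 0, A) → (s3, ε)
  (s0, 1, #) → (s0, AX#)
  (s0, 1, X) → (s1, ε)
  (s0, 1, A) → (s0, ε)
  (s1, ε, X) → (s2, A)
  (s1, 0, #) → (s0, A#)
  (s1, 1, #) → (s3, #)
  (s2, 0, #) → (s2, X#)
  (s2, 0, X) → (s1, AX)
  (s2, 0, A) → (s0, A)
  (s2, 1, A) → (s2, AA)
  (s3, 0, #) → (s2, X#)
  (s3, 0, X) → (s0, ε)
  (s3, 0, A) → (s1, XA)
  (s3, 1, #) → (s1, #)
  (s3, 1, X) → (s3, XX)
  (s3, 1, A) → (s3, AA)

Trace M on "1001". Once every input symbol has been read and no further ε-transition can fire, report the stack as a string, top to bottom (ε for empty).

AX#

(s0, 1001, #)
  read 1, top #: go to s0, push AX# → (s0, 001, AX#)
  read 0, top A: go to s3, push ε → (s3, 01, X#)
  read 0, top X: go to s0, push ε → (s0, 1, #)
  read 1, top #: go to s0, push AX# → (s0, ε, AX#)
All input consumed in state s0 with stack AX#.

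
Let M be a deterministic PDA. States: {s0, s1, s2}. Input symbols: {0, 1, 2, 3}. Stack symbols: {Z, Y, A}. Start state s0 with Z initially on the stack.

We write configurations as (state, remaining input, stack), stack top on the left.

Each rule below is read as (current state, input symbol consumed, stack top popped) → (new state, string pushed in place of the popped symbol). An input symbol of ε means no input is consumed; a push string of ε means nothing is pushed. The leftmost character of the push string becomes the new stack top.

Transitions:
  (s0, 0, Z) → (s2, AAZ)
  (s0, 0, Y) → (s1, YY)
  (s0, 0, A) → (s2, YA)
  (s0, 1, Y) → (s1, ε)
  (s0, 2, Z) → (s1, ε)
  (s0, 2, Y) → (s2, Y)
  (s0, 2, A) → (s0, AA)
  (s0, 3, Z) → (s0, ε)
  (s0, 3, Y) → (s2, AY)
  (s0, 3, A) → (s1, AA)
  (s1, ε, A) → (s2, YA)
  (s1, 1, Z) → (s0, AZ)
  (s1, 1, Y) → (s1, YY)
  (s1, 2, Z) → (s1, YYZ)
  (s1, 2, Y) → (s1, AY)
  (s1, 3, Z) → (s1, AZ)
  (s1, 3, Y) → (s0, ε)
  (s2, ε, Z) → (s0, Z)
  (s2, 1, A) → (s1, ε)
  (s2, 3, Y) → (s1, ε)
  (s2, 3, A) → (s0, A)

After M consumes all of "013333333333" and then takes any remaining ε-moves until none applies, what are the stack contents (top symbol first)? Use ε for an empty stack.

YAZ

(s0, 013333333333, Z) ⊢ (s2, 13333333333, AAZ) ⊢ (s1, 3333333333, AZ) ⊢ (s2, 3333333333, YAZ) ⊢ (s1, 333333333, AZ) ⊢ (s2, 333333333, YAZ) ⊢ (s1, 33333333, AZ) ⊢ (s2, 33333333, YAZ) ⊢ (s1, 3333333, AZ) ⊢ (s2, 3333333, YAZ) ⊢ (s1, 333333, AZ) ⊢ (s2, 333333, YAZ) ⊢ (s1, 33333, AZ) ⊢ (s2, 33333, YAZ) ⊢ (s1, 3333, AZ) ⊢ (s2, 3333, YAZ) ⊢ (s1, 333, AZ) ⊢ (s2, 333, YAZ) ⊢ (s1, 33, AZ) ⊢ (s2, 33, YAZ) ⊢ (s1, 3, AZ) ⊢ (s2, 3, YAZ) ⊢ (s1, ε, AZ) ⊢ (s2, ε, YAZ)
All input consumed in state s2 with stack YAZ.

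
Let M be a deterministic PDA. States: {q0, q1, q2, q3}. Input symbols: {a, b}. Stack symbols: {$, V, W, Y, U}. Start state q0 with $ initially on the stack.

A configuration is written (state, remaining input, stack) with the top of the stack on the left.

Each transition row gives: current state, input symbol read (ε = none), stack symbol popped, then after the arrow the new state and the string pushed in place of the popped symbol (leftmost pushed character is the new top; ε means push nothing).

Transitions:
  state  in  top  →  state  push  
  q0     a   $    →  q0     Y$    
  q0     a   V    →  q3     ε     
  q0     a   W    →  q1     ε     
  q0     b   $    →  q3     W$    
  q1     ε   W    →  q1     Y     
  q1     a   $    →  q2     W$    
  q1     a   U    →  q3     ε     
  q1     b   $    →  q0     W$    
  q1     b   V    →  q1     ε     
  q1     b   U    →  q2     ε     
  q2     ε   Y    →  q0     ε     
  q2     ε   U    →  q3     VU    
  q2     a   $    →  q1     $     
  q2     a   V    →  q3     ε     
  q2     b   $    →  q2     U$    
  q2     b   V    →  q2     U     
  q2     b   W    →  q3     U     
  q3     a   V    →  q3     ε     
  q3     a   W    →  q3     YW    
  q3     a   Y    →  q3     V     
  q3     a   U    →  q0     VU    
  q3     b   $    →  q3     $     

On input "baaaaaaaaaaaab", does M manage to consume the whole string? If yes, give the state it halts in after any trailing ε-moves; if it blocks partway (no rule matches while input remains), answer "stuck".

stuck

(q0, baaaaaaaaaaaab, $) ⊢ (q3, aaaaaaaaaaaab, W$) ⊢ (q3, aaaaaaaaaaab, YW$) ⊢ (q3, aaaaaaaaaab, VW$) ⊢ (q3, aaaaaaaaab, W$) ⊢ (q3, aaaaaaaab, YW$) ⊢ (q3, aaaaaaab, VW$) ⊢ (q3, aaaaaab, W$) ⊢ (q3, aaaaab, YW$) ⊢ (q3, aaaab, VW$) ⊢ (q3, aaab, W$) ⊢ (q3, aab, YW$) ⊢ (q3, ab, VW$) ⊢ (q3, b, W$)
No transition for (q3, b, top W); M blocks with input b remaining.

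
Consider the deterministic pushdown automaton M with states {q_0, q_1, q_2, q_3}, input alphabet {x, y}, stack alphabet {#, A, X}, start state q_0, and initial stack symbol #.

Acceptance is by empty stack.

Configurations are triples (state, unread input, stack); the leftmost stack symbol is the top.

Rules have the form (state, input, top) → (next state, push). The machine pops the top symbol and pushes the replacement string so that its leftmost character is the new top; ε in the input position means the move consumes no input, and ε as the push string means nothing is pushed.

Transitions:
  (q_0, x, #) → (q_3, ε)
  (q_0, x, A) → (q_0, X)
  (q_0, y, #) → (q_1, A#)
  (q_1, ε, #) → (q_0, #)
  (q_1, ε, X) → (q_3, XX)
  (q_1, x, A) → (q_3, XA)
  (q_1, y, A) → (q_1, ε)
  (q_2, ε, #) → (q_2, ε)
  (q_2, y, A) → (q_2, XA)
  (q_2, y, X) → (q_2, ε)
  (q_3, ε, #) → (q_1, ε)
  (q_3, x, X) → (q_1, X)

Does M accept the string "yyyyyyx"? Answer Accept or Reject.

(q_0, yyyyyyx, #)
  read y, top #: go to q_1, push A# → (q_1, yyyyyx, A#)
  read y, top A: go to q_1, push ε → (q_1, yyyyx, #)
  ε-move, top #: go to q_0, push # → (q_0, yyyyx, #)
  read y, top #: go to q_1, push A# → (q_1, yyyx, A#)
  read y, top A: go to q_1, push ε → (q_1, yyx, #)
  ε-move, top #: go to q_0, push # → (q_0, yyx, #)
  read y, top #: go to q_1, push A# → (q_1, yx, A#)
  read y, top A: go to q_1, push ε → (q_1, x, #)
  ε-move, top #: go to q_0, push # → (q_0, x, #)
  read x, top #: go to q_3, push ε → (q_3, ε, ε)
All input consumed and the stack is empty.

Accept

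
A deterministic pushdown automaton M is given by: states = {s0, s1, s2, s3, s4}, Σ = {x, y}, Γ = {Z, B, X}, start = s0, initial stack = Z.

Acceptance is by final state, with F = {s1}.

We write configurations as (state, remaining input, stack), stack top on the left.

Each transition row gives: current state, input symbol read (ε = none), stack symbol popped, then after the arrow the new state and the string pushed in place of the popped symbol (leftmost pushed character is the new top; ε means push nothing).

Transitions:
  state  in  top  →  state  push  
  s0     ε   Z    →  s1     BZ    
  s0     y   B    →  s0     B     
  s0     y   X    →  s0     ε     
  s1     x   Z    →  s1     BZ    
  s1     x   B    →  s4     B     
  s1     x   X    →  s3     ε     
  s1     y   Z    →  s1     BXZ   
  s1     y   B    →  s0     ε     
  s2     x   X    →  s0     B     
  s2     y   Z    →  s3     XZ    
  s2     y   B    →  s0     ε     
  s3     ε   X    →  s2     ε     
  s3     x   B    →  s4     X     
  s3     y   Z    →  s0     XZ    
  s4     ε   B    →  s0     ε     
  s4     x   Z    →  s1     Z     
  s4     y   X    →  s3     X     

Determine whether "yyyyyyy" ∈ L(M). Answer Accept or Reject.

Accept

(s0, yyyyyyy, Z) ⊢ (s1, yyyyyyy, BZ) ⊢ (s0, yyyyyy, Z) ⊢ (s1, yyyyyy, BZ) ⊢ (s0, yyyyy, Z) ⊢ (s1, yyyyy, BZ) ⊢ (s0, yyyy, Z) ⊢ (s1, yyyy, BZ) ⊢ (s0, yyy, Z) ⊢ (s1, yyy, BZ) ⊢ (s0, yy, Z) ⊢ (s1, yy, BZ) ⊢ (s0, y, Z) ⊢ (s1, y, BZ) ⊢ (s0, ε, Z) ⊢ (s1, ε, BZ)
All input consumed; state s1 ∈ F.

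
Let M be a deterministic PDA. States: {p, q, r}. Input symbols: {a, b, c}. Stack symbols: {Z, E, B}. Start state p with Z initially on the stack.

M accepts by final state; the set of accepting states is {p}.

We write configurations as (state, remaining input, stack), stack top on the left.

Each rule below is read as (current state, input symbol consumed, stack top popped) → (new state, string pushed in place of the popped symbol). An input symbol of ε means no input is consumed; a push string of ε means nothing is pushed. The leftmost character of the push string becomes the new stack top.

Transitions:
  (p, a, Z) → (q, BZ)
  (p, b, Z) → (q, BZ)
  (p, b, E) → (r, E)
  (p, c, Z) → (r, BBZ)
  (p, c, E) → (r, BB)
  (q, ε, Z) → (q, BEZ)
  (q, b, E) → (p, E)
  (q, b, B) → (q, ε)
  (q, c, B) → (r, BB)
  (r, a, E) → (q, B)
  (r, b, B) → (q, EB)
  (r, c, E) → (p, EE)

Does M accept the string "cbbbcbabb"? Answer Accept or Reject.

(p, cbbbcbabb, Z)
  read c, top Z: go to r, push BBZ → (r, bbbcbabb, BBZ)
  read b, top B: go to q, push EB → (q, bbcbabb, EBBZ)
  read b, top E: go to p, push E → (p, bcbabb, EBBZ)
  read b, top E: go to r, push E → (r, cbabb, EBBZ)
  read c, top E: go to p, push EE → (p, babb, EEBBZ)
  read b, top E: go to r, push E → (r, abb, EEBBZ)
  read a, top E: go to q, push B → (q, bb, BEBBZ)
  read b, top B: go to q, push ε → (q, b, EBBZ)
  read b, top E: go to p, push E → (p, ε, EBBZ)
All input consumed; state p ∈ F.

Accept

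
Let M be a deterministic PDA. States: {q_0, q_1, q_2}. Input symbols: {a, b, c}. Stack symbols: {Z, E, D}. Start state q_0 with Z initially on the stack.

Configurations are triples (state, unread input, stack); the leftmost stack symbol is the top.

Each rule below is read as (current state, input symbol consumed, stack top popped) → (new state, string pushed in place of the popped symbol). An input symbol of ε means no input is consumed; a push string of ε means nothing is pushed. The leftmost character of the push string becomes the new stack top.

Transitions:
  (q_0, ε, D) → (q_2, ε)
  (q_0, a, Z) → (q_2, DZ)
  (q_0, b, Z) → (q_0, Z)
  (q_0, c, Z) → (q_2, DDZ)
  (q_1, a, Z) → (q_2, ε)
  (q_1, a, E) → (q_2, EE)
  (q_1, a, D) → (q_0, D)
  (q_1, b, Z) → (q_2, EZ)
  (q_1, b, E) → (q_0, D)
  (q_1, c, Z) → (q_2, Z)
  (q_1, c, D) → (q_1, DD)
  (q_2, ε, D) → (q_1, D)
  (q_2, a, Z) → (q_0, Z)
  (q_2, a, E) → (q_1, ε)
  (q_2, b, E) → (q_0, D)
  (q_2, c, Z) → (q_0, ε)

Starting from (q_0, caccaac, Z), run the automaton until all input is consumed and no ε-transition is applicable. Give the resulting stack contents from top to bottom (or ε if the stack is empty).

(q_0, caccaac, Z) ⊢ (q_2, accaac, DDZ) ⊢ (q_1, accaac, DDZ) ⊢ (q_0, ccaac, DDZ) ⊢ (q_2, ccaac, DZ) ⊢ (q_1, ccaac, DZ) ⊢ (q_1, caac, DDZ) ⊢ (q_1, aac, DDDZ) ⊢ (q_0, ac, DDDZ) ⊢ (q_2, ac, DDZ) ⊢ (q_1, ac, DDZ) ⊢ (q_0, c, DDZ) ⊢ (q_2, c, DZ) ⊢ (q_1, c, DZ) ⊢ (q_1, ε, DDZ)
All input consumed in state q_1 with stack DDZ.

DDZ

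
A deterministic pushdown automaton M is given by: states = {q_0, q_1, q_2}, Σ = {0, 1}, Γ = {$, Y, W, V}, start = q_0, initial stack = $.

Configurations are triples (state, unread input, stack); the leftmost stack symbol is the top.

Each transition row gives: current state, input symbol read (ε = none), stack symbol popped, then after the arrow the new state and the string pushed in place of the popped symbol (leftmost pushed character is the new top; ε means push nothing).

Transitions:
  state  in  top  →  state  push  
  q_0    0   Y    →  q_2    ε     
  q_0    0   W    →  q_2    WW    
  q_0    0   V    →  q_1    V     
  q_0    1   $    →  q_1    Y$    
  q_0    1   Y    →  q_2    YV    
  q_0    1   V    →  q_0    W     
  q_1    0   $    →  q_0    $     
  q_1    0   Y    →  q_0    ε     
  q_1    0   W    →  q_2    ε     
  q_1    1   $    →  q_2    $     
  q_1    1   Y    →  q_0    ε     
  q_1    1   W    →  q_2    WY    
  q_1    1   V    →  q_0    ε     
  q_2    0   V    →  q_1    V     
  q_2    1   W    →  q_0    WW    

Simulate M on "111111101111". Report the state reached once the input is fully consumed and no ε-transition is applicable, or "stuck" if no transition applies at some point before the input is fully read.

(q_0, 111111101111, $)
  read 1, top $: go to q_1, push Y$ → (q_1, 11111101111, Y$)
  read 1, top Y: go to q_0, push ε → (q_0, 1111101111, $)
  read 1, top $: go to q_1, push Y$ → (q_1, 111101111, Y$)
  read 1, top Y: go to q_0, push ε → (q_0, 11101111, $)
  read 1, top $: go to q_1, push Y$ → (q_1, 1101111, Y$)
  read 1, top Y: go to q_0, push ε → (q_0, 101111, $)
  read 1, top $: go to q_1, push Y$ → (q_1, 01111, Y$)
  read 0, top Y: go to q_0, push ε → (q_0, 1111, $)
  read 1, top $: go to q_1, push Y$ → (q_1, 111, Y$)
  read 1, top Y: go to q_0, push ε → (q_0, 11, $)
  read 1, top $: go to q_1, push Y$ → (q_1, 1, Y$)
  read 1, top Y: go to q_0, push ε → (q_0, ε, $)
All input consumed; M is in state q_0.

q_0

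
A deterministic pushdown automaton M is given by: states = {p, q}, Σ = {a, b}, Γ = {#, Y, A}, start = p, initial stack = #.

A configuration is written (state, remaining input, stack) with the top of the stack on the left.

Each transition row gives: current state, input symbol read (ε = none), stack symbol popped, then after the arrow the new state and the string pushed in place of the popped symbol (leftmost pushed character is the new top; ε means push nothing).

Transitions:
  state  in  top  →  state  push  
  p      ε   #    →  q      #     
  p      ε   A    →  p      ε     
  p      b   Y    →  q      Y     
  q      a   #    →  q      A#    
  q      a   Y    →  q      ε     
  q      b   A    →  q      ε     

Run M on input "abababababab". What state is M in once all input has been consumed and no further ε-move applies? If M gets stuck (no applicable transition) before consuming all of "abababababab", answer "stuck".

(p, abababababab, #)
  ε-move, top #: go to q, push # → (q, abababababab, #)
  read a, top #: go to q, push A# → (q, bababababab, A#)
  read b, top A: go to q, push ε → (q, ababababab, #)
  read a, top #: go to q, push A# → (q, babababab, A#)
  read b, top A: go to q, push ε → (q, abababab, #)
  read a, top #: go to q, push A# → (q, bababab, A#)
  read b, top A: go to q, push ε → (q, ababab, #)
  read a, top #: go to q, push A# → (q, babab, A#)
  read b, top A: go to q, push ε → (q, abab, #)
  read a, top #: go to q, push A# → (q, bab, A#)
  read b, top A: go to q, push ε → (q, ab, #)
  read a, top #: go to q, push A# → (q, b, A#)
  read b, top A: go to q, push ε → (q, ε, #)
All input consumed; M is in state q.

q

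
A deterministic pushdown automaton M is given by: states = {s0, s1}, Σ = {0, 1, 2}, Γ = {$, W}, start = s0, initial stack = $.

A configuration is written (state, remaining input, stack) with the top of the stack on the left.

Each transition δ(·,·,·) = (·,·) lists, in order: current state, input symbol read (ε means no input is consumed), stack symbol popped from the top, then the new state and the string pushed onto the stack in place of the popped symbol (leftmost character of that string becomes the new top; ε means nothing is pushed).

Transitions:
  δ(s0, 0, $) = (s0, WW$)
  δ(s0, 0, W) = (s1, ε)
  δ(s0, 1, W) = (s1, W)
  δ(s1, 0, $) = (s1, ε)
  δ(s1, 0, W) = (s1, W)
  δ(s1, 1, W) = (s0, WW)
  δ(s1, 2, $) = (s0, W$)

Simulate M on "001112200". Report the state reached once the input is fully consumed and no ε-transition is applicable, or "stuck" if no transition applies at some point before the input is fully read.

(s0, 001112200, $) ⊢ (s0, 01112200, WW$) ⊢ (s1, 1112200, W$) ⊢ (s0, 112200, WW$) ⊢ (s1, 12200, WW$) ⊢ (s0, 2200, WWW$)
No transition for (s0, 2, top W); M blocks with input 2200 remaining.

stuck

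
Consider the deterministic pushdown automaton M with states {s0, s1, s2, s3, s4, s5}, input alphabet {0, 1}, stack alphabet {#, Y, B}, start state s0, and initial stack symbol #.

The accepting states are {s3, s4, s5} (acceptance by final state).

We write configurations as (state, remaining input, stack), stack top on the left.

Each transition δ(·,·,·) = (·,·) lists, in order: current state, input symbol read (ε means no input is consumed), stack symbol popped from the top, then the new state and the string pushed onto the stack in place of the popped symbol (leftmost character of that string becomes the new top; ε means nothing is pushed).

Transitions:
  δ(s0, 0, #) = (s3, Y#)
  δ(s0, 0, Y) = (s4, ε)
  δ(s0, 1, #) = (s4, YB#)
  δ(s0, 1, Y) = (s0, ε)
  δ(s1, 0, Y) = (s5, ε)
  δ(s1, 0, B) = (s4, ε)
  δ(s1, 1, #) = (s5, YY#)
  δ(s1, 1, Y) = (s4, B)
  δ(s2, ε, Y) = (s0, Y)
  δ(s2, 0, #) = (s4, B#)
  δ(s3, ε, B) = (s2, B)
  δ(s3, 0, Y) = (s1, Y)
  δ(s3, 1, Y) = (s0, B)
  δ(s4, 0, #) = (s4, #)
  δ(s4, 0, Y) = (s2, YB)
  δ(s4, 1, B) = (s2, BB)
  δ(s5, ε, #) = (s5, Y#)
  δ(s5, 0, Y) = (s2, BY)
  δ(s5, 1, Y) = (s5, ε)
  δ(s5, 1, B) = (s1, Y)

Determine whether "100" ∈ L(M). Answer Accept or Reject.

Accept

(s0, 100, #)
  read 1, top #: go to s4, push YB# → (s4, 00, YB#)
  read 0, top Y: go to s2, push YB → (s2, 0, YBB#)
  ε-move, top Y: go to s0, push Y → (s0, 0, YBB#)
  read 0, top Y: go to s4, push ε → (s4, ε, BB#)
All input consumed; state s4 ∈ F.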